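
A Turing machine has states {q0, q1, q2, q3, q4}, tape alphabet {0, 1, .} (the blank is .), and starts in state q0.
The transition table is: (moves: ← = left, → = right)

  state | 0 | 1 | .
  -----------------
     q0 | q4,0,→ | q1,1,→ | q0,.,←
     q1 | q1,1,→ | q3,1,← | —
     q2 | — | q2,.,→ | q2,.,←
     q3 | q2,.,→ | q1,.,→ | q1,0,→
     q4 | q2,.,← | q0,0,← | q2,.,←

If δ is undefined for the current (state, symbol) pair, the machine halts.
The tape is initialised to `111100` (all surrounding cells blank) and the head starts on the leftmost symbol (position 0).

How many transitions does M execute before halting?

10

state=q0 head=0 tape=[1]11100   (q0,1)→(q1,1,→)
state=q1 head=1 tape=1[1]1100   (q1,1)→(q3,1,←)
state=q3 head=0 tape=[1]11100   (q3,1)→(q1,.,→)
state=q1 head=1 tape=.[1]1100   (q1,1)→(q3,1,←)
state=q3 head=0 tape=[.]11100   (q3,.)→(q1,0,→)
state=q1 head=1 tape=0[1]1100   (q1,1)→(q3,1,←)
state=q3 head=0 tape=[0]11100   (q3,0)→(q2,.,→)
state=q2 head=1 tape=.[1]1100   (q2,1)→(q2,.,→)
state=q2 head=2 tape=..[1]100   (q2,1)→(q2,.,→)
state=q2 head=3 tape=...[1]00   (q2,1)→(q2,.,→)
state=q2 head=4 tape=....[0]0
M halts after 10 transitions.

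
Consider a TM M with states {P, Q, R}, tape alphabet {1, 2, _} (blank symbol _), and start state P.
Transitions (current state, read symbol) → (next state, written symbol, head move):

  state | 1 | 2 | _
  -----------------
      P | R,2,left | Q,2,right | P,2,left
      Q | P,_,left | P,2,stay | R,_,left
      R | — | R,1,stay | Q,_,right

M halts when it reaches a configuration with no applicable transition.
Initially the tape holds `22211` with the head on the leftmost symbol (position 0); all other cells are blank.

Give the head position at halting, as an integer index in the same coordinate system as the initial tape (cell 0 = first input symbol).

2

P | [2]2211   read 2 → write 2, move right, go to Q
Q | 2[2]211   read 2 → write 2, move stay, go to P
P | 2[2]211   read 2 → write 2, move right, go to Q
Q | 22[2]11   read 2 → write 2, move stay, go to P
P | 22[2]11   read 2 → write 2, move right, go to Q
Q | 222[1]1   read 1 → write _, move left, go to P
P | 22[2]_1   read 2 → write 2, move right, go to Q
Q | 222[_]1   read _ → write _, move left, go to R
R | 22[2]_1   read 2 → write 1, move stay, go to R
R | 22[1]_1
At halt the head is at cell 2.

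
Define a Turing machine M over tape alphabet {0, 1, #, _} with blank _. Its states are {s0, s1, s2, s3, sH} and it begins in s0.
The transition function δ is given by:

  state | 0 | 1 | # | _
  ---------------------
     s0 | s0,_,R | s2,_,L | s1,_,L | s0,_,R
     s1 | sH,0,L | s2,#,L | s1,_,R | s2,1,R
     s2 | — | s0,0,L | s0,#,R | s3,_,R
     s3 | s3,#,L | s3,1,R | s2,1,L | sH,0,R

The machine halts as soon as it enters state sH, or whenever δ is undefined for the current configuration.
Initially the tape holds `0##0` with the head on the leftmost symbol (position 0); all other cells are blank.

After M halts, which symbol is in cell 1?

_

state=s0 head=0 tape=[0]##0_   (s0,0)→(s0,_,R)
state=s0 head=1 tape=_[#]#0_   (s0,#)→(s1,_,L)
state=s1 head=0 tape=[_]_#0_   (s1,_)→(s2,1,R)
state=s2 head=1 tape=1[_]#0_   (s2,_)→(s3,_,R)
state=s3 head=2 tape=1_[#]0_   (s3,#)→(s2,1,L)
state=s2 head=1 tape=1[_]10_   (s2,_)→(s3,_,R)
state=s3 head=2 tape=1_[1]0_   (s3,1)→(s3,1,R)
state=s3 head=3 tape=1_1[0]_   (s3,0)→(s3,#,L)
state=s3 head=2 tape=1_[1]#_   (s3,1)→(s3,1,R)
state=s3 head=3 tape=1_1[#]_   (s3,#)→(s2,1,L)
state=s2 head=2 tape=1_[1]1_   (s2,1)→(s0,0,L)
state=s0 head=1 tape=1[_]01_   (s0,_)→(s0,_,R)
state=s0 head=2 tape=1_[0]1_   (s0,0)→(s0,_,R)
state=s0 head=3 tape=1__[1]_   (s0,1)→(s2,_,L)
state=s2 head=2 tape=1_[_]__   (s2,_)→(s3,_,R)
state=s3 head=3 tape=1__[_]_   (s3,_)→(sH,0,R)
state=sH head=4 tape=1__0[_]
Cell 1 holds _ when M halts.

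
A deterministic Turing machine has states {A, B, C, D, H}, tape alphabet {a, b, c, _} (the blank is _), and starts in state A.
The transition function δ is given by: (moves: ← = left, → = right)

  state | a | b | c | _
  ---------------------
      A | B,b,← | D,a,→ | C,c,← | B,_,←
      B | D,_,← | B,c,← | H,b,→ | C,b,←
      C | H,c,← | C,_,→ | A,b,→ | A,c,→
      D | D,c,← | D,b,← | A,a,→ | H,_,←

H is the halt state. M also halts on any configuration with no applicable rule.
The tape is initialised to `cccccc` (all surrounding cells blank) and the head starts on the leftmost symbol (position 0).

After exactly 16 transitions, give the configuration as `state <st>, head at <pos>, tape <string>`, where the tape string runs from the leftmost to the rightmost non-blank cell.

state A, head at 4, tape bcc

A | _[c]ccccc   read c → write c, move ←, go to C
C | [_]cccccc   read _ → write c, move →, go to A
A | c[c]ccccc   read c → write c, move ←, go to C
C | [c]cccccc   read c → write b, move →, go to A
A | b[c]ccccc   read c → write c, move ←, go to C
C | [b]cccccc   read b → write _, move →, go to C
C | _[c]ccccc   read c → write b, move →, go to A
A | _b[c]cccc   read c → write c, move ←, go to C
C | _[b]ccccc   read b → write _, move →, go to C
C | __[c]cccc   read c → write b, move →, go to A
A | __b[c]ccc   read c → write c, move ←, go to C
C | __[b]cccc   read b → write _, move →, go to C
C | ___[c]ccc   read c → write b, move →, go to A
A | ___b[c]cc   read c → write c, move ←, go to C
C | ___[b]ccc   read b → write _, move →, go to C
C | ____[c]cc   read c → write b, move →, go to A
A | ____b[c]c
After 16 steps: state A, head at 4, tape bcc.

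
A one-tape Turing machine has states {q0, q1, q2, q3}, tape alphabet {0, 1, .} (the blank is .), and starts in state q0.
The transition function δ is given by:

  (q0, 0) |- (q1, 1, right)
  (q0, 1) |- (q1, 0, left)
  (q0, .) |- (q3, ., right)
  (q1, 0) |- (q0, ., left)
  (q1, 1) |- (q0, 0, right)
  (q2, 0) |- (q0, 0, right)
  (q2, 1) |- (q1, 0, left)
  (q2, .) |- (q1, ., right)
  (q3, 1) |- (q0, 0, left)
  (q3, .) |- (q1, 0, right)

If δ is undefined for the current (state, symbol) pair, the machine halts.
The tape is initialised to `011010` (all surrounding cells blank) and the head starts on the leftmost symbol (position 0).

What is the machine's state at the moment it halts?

q0 | .[0]11010   read 0 → write 1, move right, go to q1
q1 | .1[1]1010   read 1 → write 0, move right, go to q0
q0 | .10[1]010   read 1 → write 0, move left, go to q1
q1 | .1[0]0010   read 0 → write ., move left, go to q0
q0 | .[1].0010   read 1 → write 0, move left, go to q1
q1 | [.]0.0010
No transition is defined for (q1, .); M halts in state q1.

q1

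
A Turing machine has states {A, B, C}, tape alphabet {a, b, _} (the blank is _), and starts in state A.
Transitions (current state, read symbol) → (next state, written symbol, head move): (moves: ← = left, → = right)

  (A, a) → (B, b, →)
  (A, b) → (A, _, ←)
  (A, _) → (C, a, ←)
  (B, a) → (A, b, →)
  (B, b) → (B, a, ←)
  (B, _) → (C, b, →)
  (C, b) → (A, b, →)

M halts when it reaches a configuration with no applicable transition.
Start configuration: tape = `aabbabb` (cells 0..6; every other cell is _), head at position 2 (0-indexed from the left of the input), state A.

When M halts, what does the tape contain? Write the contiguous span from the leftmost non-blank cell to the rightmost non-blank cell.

A | _aa[b]babb   read b → write _, move ←, go to A
A | _a[a]_babb   read a → write b, move →, go to B
B | _ab[_]babb   read _ → write b, move →, go to C
C | _abb[b]abb   read b → write b, move →, go to A
A | _abbb[a]bb   read a → write b, move →, go to B
B | _abbbb[b]b   read b → write a, move ←, go to B
B | _abbb[b]ab   read b → write a, move ←, go to B
B | _abb[b]aab   read b → write a, move ←, go to B
B | _ab[b]aaab   read b → write a, move ←, go to B
B | _a[b]aaaab   read b → write a, move ←, go to B
B | _[a]aaaaab   read a → write b, move →, go to A
A | _b[a]aaaab   read a → write b, move →, go to B
B | _bb[a]aaab   read a → write b, move →, go to A
A | _bbb[a]aab   read a → write b, move →, go to B
B | _bbbb[a]ab   read a → write b, move →, go to A
A | _bbbbb[a]b   read a → write b, move →, go to B
B | _bbbbbb[b]   read b → write a, move ←, go to B
B | _bbbbb[b]a   read b → write a, move ←, go to B
B | _bbbb[b]aa   read b → write a, move ←, go to B
B | _bbb[b]aaa   read b → write a, move ←, go to B
B | _bb[b]aaaa   read b → write a, move ←, go to B
B | _b[b]aaaaa   read b → write a, move ←, go to B
B | _[b]aaaaaa   read b → write a, move ←, go to B
B | [_]aaaaaaa   read _ → write b, move →, go to C
C | b[a]aaaaaa
The non-blank tape span at halt is baaaaaaa.

baaaaaaa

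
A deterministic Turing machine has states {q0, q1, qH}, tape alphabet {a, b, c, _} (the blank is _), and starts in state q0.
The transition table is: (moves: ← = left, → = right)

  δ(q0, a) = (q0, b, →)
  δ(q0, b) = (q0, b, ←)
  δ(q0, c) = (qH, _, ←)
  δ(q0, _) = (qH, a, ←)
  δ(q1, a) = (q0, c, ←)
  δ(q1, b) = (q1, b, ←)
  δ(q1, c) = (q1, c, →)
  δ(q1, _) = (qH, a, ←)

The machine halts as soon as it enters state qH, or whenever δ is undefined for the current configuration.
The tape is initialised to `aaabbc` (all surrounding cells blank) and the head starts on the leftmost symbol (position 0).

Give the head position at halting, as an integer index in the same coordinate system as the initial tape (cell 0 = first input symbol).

-2

q0 | __[a]aabbc   read a → write b, move →, go to q0
q0 | __b[a]abbc   read a → write b, move →, go to q0
q0 | __bb[a]bbc   read a → write b, move →, go to q0
q0 | __bbb[b]bc   read b → write b, move ←, go to q0
q0 | __bb[b]bbc   read b → write b, move ←, go to q0
q0 | __b[b]bbbc   read b → write b, move ←, go to q0
q0 | __[b]bbbbc   read b → write b, move ←, go to q0
q0 | _[_]bbbbbc   read _ → write a, move ←, go to qH
qH | [_]abbbbbc
At halt the head is at cell -2.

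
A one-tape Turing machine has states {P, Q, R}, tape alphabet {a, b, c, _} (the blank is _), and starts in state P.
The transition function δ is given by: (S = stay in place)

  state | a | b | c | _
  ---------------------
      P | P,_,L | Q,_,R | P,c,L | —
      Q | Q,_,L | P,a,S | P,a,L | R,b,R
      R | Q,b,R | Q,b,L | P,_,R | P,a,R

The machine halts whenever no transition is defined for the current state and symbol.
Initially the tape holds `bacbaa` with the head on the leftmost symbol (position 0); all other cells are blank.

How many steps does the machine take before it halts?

P | [b]acbaa_   read b → write _, move R, go to Q
Q | _[a]cbaa_   read a → write _, move L, go to Q
Q | [_]_cbaa_   read _ → write b, move R, go to R
R | b[_]cbaa_   read _ → write a, move R, go to P
P | ba[c]baa_   read c → write c, move L, go to P
P | b[a]cbaa_   read a → write _, move L, go to P
P | [b]_cbaa_   read b → write _, move R, go to Q
Q | _[_]cbaa_   read _ → write b, move R, go to R
R | _b[c]baa_   read c → write _, move R, go to P
P | _b_[b]aa_   read b → write _, move R, go to Q
Q | _b__[a]a_   read a → write _, move L, go to Q
Q | _b_[_]_a_   read _ → write b, move R, go to R
R | _b_b[_]a_   read _ → write a, move R, go to P
P | _b_ba[a]_   read a → write _, move L, go to P
P | _b_b[a]__   read a → write _, move L, go to P
P | _b_[b]___   read b → write _, move R, go to Q
Q | _b__[_]__   read _ → write b, move R, go to R
R | _b__b[_]_   read _ → write a, move R, go to P
P | _b__ba[_]
M halts after 18 transitions.

18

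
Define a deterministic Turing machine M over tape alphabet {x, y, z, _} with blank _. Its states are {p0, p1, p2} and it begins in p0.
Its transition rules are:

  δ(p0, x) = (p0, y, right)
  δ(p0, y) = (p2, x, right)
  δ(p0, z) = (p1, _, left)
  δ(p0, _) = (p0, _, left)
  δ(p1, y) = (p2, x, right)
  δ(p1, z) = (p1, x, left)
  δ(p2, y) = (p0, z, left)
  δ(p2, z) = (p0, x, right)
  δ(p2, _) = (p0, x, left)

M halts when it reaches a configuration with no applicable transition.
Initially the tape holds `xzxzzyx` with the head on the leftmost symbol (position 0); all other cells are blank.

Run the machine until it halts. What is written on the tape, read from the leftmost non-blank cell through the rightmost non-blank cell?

yyyyyxx

p0 | [x]zxzzyx   read x → write y, move right, go to p0
p0 | y[z]xzzyx   read z → write _, move left, go to p1
p1 | [y]_xzzyx   read y → write x, move right, go to p2
p2 | x[_]xzzyx   read _ → write x, move left, go to p0
p0 | [x]xxzzyx   read x → write y, move right, go to p0
p0 | y[x]xzzyx   read x → write y, move right, go to p0
p0 | yy[x]zzyx   read x → write y, move right, go to p0
p0 | yyy[z]zyx   read z → write _, move left, go to p1
p1 | yy[y]_zyx   read y → write x, move right, go to p2
p2 | yyx[_]zyx   read _ → write x, move left, go to p0
p0 | yy[x]xzyx   read x → write y, move right, go to p0
p0 | yyy[x]zyx   read x → write y, move right, go to p0
p0 | yyyy[z]yx   read z → write _, move left, go to p1
p1 | yyy[y]_yx   read y → write x, move right, go to p2
p2 | yyyx[_]yx   read _ → write x, move left, go to p0
p0 | yyy[x]xyx   read x → write y, move right, go to p0
p0 | yyyy[x]yx   read x → write y, move right, go to p0
p0 | yyyyy[y]x   read y → write x, move right, go to p2
p2 | yyyyyx[x]
The non-blank tape span at halt is yyyyyxx.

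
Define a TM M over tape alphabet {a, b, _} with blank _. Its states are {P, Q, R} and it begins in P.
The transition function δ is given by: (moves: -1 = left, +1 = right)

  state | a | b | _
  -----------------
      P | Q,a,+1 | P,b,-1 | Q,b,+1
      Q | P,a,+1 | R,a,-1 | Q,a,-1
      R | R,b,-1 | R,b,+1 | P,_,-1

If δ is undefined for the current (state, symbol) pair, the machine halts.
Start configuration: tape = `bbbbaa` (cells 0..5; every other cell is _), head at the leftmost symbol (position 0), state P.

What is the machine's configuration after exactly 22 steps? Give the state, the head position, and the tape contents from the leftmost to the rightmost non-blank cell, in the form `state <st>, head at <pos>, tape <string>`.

state=P head=0 tape=_[b]bbbaa_   (P,b)→(P,b,-1)
state=P head=-1 tape=[_]bbbbaa_   (P,_)→(Q,b,+1)
state=Q head=0 tape=b[b]bbbaa_   (Q,b)→(R,a,-1)
state=R head=-1 tape=[b]abbbaa_   (R,b)→(R,b,+1)
state=R head=0 tape=b[a]bbbaa_   (R,a)→(R,b,-1)
state=R head=-1 tape=[b]bbbbaa_   (R,b)→(R,b,+1)
state=R head=0 tape=b[b]bbbaa_   (R,b)→(R,b,+1)
state=R head=1 tape=bb[b]bbaa_   (R,b)→(R,b,+1)
state=R head=2 tape=bbb[b]baa_   (R,b)→(R,b,+1)
state=R head=3 tape=bbbb[b]aa_   (R,b)→(R,b,+1)
state=R head=4 tape=bbbbb[a]a_   (R,a)→(R,b,-1)
state=R head=3 tape=bbbb[b]ba_   (R,b)→(R,b,+1)
state=R head=4 tape=bbbbb[b]a_   (R,b)→(R,b,+1)
state=R head=5 tape=bbbbbb[a]_   (R,a)→(R,b,-1)
state=R head=4 tape=bbbbb[b]b_   (R,b)→(R,b,+1)
state=R head=5 tape=bbbbbb[b]_   (R,b)→(R,b,+1)
state=R head=6 tape=bbbbbbb[_]   (R,_)→(P,_,-1)
state=P head=5 tape=bbbbbb[b]_   (P,b)→(P,b,-1)
state=P head=4 tape=bbbbb[b]b_   (P,b)→(P,b,-1)
state=P head=3 tape=bbbb[b]bb_   (P,b)→(P,b,-1)
state=P head=2 tape=bbb[b]bbb_   (P,b)→(P,b,-1)
state=P head=1 tape=bb[b]bbbb_   (P,b)→(P,b,-1)
state=P head=0 tape=b[b]bbbbb_
After 22 steps: state P, head at 0, tape bbbbbbb.

state P, head at 0, tape bbbbbbb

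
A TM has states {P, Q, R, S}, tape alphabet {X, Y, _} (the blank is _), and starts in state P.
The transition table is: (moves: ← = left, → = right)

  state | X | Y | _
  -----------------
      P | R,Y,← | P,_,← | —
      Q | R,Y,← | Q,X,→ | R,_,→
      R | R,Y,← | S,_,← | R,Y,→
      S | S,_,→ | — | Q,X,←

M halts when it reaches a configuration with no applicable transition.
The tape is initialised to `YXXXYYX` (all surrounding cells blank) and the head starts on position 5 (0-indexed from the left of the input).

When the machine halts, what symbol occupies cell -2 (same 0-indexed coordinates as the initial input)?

Y

state=P head=5 tape=__YXXXY[Y]X   (P,Y)→(P,_,←)
state=P head=4 tape=__YXXX[Y]_X   (P,Y)→(P,_,←)
state=P head=3 tape=__YXX[X]__X   (P,X)→(R,Y,←)
state=R head=2 tape=__YX[X]Y__X   (R,X)→(R,Y,←)
state=R head=1 tape=__Y[X]YY__X   (R,X)→(R,Y,←)
state=R head=0 tape=__[Y]YYY__X   (R,Y)→(S,_,←)
state=S head=-1 tape=_[_]_YYY__X   (S,_)→(Q,X,←)
state=Q head=-2 tape=[_]X_YYY__X   (Q,_)→(R,_,→)
state=R head=-1 tape=_[X]_YYY__X   (R,X)→(R,Y,←)
state=R head=-2 tape=[_]Y_YYY__X   (R,_)→(R,Y,→)
state=R head=-1 tape=Y[Y]_YYY__X   (R,Y)→(S,_,←)
state=S head=-2 tape=[Y]__YYY__X
Cell -2 holds Y when M halts.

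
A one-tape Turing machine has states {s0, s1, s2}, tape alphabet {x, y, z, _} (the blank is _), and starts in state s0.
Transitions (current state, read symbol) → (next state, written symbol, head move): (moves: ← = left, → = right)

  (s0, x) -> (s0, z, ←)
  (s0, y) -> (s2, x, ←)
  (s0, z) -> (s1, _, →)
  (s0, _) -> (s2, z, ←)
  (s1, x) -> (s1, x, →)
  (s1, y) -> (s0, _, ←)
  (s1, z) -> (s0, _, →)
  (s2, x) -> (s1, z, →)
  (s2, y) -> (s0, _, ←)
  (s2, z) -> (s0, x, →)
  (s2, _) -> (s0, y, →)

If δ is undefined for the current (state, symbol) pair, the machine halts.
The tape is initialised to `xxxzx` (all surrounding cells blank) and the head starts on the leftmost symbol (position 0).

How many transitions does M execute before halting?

s0 | __[x]xxzx_   read x → write z, move ←, go to s0
s0 | _[_]zxxzx_   read _ → write z, move ←, go to s2
s2 | [_]zzxxzx_   read _ → write y, move →, go to s0
s0 | y[z]zxxzx_   read z → write _, move →, go to s1
s1 | y_[z]xxzx_   read z → write _, move →, go to s0
s0 | y__[x]xzx_   read x → write z, move ←, go to s0
s0 | y_[_]zxzx_   read _ → write z, move ←, go to s2
s2 | y[_]zzxzx_   read _ → write y, move →, go to s0
s0 | yy[z]zxzx_   read z → write _, move →, go to s1
s1 | yy_[z]xzx_   read z → write _, move →, go to s0
s0 | yy__[x]zx_   read x → write z, move ←, go to s0
s0 | yy_[_]zzx_   read _ → write z, move ←, go to s2
s2 | yy[_]zzzx_   read _ → write y, move →, go to s0
s0 | yyy[z]zzx_   read z → write _, move →, go to s1
s1 | yyy_[z]zx_   read z → write _, move →, go to s0
s0 | yyy__[z]x_   read z → write _, move →, go to s1
s1 | yyy___[x]_   read x → write x, move →, go to s1
s1 | yyy___x[_]
M halts after 17 transitions.

17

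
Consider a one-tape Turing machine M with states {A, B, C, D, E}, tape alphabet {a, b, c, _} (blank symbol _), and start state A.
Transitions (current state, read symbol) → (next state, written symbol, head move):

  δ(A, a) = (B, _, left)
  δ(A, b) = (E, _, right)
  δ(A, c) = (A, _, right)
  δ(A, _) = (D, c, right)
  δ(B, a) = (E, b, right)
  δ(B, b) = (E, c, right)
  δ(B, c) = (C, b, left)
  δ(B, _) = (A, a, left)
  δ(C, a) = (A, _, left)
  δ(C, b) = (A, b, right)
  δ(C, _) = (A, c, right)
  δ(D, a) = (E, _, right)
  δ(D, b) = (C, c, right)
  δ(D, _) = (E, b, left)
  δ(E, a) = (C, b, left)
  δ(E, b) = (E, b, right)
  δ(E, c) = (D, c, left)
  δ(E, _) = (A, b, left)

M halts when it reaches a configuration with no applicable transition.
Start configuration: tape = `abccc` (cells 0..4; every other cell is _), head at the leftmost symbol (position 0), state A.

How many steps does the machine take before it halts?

A | __[a]bccc______   read a → write _, move left, go to B
B | _[_]_bccc______   read _ → write a, move left, go to A
A | [_]a_bccc______   read _ → write c, move right, go to D
D | c[a]_bccc______   read a → write _, move right, go to E
E | c_[_]bccc______   read _ → write b, move left, go to A
A | c[_]bbccc______   read _ → write c, move right, go to D
D | cc[b]bccc______   read b → write c, move right, go to C
C | ccc[b]ccc______   read b → write b, move right, go to A
A | cccb[c]cc______   read c → write _, move right, go to A
A | cccb_[c]c______   read c → write _, move right, go to A
A | cccb__[c]______   read c → write _, move right, go to A
A | cccb___[_]_____   read _ → write c, move right, go to D
D | cccb___c[_]____   read _ → write b, move left, go to E
E | cccb___[c]b____   read c → write c, move left, go to D
D | cccb__[_]cb____   read _ → write b, move left, go to E
E | cccb_[_]bcb____   read _ → write b, move left, go to A
A | cccb[_]bbcb____   read _ → write c, move right, go to D
D | cccbc[b]bcb____   read b → write c, move right, go to C
C | cccbcc[b]cb____   read b → write b, move right, go to A
A | cccbccb[c]b____   read c → write _, move right, go to A
A | cccbccb_[b]____   read b → write _, move right, go to E
E | cccbccb__[_]___   read _ → write b, move left, go to A
A | cccbccb_[_]b___   read _ → write c, move right, go to D
D | cccbccb_c[b]___   read b → write c, move right, go to C
C | cccbccb_cc[_]__   read _ → write c, move right, go to A
A | cccbccb_ccc[_]_   read _ → write c, move right, go to D
D | cccbccb_cccc[_]   read _ → write b, move left, go to E
E | cccbccb_ccc[c]b   read c → write c, move left, go to D
D | cccbccb_cc[c]cb
M halts after 28 transitions.

28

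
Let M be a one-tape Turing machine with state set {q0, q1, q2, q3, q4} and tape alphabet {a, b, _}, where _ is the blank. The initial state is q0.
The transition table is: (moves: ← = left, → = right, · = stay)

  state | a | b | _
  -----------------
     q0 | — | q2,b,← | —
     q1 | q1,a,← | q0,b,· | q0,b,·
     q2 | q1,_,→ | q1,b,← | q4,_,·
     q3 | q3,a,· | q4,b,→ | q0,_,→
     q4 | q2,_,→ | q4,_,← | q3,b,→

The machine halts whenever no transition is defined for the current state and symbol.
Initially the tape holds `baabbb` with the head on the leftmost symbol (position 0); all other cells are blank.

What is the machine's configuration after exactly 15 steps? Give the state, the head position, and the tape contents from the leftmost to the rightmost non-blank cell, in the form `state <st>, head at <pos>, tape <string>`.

state q3, head at 2, tape bbb___b

q0 | _[b]aabbb   read b → write b, move ←, go to q2
q2 | [_]baabbb   read _ → write _, move ·, go to q4
q4 | [_]baabbb   read _ → write b, move →, go to q3
q3 | b[b]aabbb   read b → write b, move →, go to q4
q4 | bb[a]abbb   read a → write _, move →, go to q2
q2 | bb_[a]bbb   read a → write _, move →, go to q1
q1 | bb__[b]bb   read b → write b, move ·, go to q0
q0 | bb__[b]bb   read b → write b, move ←, go to q2
q2 | bb_[_]bbb   read _ → write _, move ·, go to q4
q4 | bb_[_]bbb   read _ → write b, move →, go to q3
q3 | bb_b[b]bb   read b → write b, move →, go to q4
q4 | bb_bb[b]b   read b → write _, move ←, go to q4
q4 | bb_b[b]_b   read b → write _, move ←, go to q4
q4 | bb_[b]__b   read b → write _, move ←, go to q4
q4 | bb[_]___b   read _ → write b, move →, go to q3
q3 | bbb[_]__b
After 15 steps: state q3, head at 2, tape bbb___b.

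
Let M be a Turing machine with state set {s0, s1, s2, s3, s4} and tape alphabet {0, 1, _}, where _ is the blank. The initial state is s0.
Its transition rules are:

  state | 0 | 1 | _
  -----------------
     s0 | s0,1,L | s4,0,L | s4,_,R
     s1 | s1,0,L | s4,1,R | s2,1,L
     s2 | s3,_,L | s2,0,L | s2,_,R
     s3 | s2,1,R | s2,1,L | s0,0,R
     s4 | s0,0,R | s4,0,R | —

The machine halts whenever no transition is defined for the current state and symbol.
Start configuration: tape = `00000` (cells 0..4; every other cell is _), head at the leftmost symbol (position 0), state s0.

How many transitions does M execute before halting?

s0 | _[0]0000_   read 0 → write 1, move L, go to s0
s0 | [_]10000_   read _ → write _, move R, go to s4
s4 | _[1]0000_   read 1 → write 0, move R, go to s4
s4 | _0[0]000_   read 0 → write 0, move R, go to s0
s0 | _00[0]00_   read 0 → write 1, move L, go to s0
s0 | _0[0]100_   read 0 → write 1, move L, go to s0
s0 | _[0]1100_   read 0 → write 1, move L, go to s0
s0 | [_]11100_   read _ → write _, move R, go to s4
s4 | _[1]1100_   read 1 → write 0, move R, go to s4
s4 | _0[1]100_   read 1 → write 0, move R, go to s4
s4 | _00[1]00_   read 1 → write 0, move R, go to s4
s4 | _000[0]0_   read 0 → write 0, move R, go to s0
s0 | _0000[0]_   read 0 → write 1, move L, go to s0
s0 | _000[0]1_   read 0 → write 1, move L, go to s0
s0 | _00[0]11_   read 0 → write 1, move L, go to s0
s0 | _0[0]111_   read 0 → write 1, move L, go to s0
s0 | _[0]1111_   read 0 → write 1, move L, go to s0
s0 | [_]11111_   read _ → write _, move R, go to s4
s4 | _[1]1111_   read 1 → write 0, move R, go to s4
s4 | _0[1]111_   read 1 → write 0, move R, go to s4
s4 | _00[1]11_   read 1 → write 0, move R, go to s4
s4 | _000[1]1_   read 1 → write 0, move R, go to s4
s4 | _0000[1]_   read 1 → write 0, move R, go to s4
s4 | _00000[_]
M halts after 23 transitions.

23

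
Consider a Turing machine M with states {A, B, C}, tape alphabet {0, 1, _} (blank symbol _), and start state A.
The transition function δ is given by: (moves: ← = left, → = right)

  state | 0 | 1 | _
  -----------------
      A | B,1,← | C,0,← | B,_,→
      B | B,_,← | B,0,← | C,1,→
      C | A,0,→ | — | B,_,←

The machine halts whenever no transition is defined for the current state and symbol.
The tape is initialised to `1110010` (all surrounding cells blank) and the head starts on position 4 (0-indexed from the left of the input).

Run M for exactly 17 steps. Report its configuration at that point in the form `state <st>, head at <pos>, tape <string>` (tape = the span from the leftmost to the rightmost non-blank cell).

state B, head at 1, tape 10101_110

A | __1110[0]10   read 0 → write 1, move ←, go to B
B | __111[0]110   read 0 → write _, move ←, go to B
B | __11[1]_110   read 1 → write 0, move ←, go to B
B | __1[1]0_110   read 1 → write 0, move ←, go to B
B | __[1]00_110   read 1 → write 0, move ←, go to B
B | _[_]000_110   read _ → write 1, move →, go to C
C | _1[0]00_110   read 0 → write 0, move →, go to A
A | _10[0]0_110   read 0 → write 1, move ←, go to B
B | _1[0]10_110   read 0 → write _, move ←, go to B
B | _[1]_10_110   read 1 → write 0, move ←, go to B
B | [_]0_10_110   read _ → write 1, move →, go to C
C | 1[0]_10_110   read 0 → write 0, move →, go to A
A | 10[_]10_110   read _ → write _, move →, go to B
B | 10_[1]0_110   read 1 → write 0, move ←, go to B
B | 10[_]00_110   read _ → write 1, move →, go to C
C | 101[0]0_110   read 0 → write 0, move →, go to A
A | 1010[0]_110   read 0 → write 1, move ←, go to B
B | 101[0]1_110
After 17 steps: state B, head at 1, tape 10101_110.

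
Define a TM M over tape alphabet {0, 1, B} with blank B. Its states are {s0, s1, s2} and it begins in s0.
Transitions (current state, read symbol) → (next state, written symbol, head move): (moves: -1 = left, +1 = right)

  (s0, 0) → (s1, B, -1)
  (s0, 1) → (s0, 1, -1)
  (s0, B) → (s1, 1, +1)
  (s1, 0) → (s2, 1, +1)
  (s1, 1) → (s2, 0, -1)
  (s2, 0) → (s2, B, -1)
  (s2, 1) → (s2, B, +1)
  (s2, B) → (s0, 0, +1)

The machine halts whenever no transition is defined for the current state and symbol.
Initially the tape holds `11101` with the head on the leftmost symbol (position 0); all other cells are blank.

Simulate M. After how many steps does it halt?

state=s0 head=0 tape=B[1]1101BBB   (s0,1)→(s0,1,-1)
state=s0 head=-1 tape=[B]11101BBB   (s0,B)→(s1,1,+1)
state=s1 head=0 tape=1[1]1101BBB   (s1,1)→(s2,0,-1)
state=s2 head=-1 tape=[1]01101BBB   (s2,1)→(s2,B,+1)
state=s2 head=0 tape=B[0]1101BBB   (s2,0)→(s2,B,-1)
state=s2 head=-1 tape=[B]B1101BBB   (s2,B)→(s0,0,+1)
state=s0 head=0 tape=0[B]1101BBB   (s0,B)→(s1,1,+1)
state=s1 head=1 tape=01[1]101BBB   (s1,1)→(s2,0,-1)
state=s2 head=0 tape=0[1]0101BBB   (s2,1)→(s2,B,+1)
state=s2 head=1 tape=0B[0]101BBB   (s2,0)→(s2,B,-1)
state=s2 head=0 tape=0[B]B101BBB   (s2,B)→(s0,0,+1)
state=s0 head=1 tape=00[B]101BBB   (s0,B)→(s1,1,+1)
state=s1 head=2 tape=001[1]01BBB   (s1,1)→(s2,0,-1)
state=s2 head=1 tape=00[1]001BBB   (s2,1)→(s2,B,+1)
state=s2 head=2 tape=00B[0]01BBB   (s2,0)→(s2,B,-1)
state=s2 head=1 tape=00[B]B01BBB   (s2,B)→(s0,0,+1)
state=s0 head=2 tape=000[B]01BBB   (s0,B)→(s1,1,+1)
state=s1 head=3 tape=0001[0]1BBB   (s1,0)→(s2,1,+1)
state=s2 head=4 tape=00011[1]BBB   (s2,1)→(s2,B,+1)
state=s2 head=5 tape=00011B[B]BB   (s2,B)→(s0,0,+1)
state=s0 head=6 tape=00011B0[B]B   (s0,B)→(s1,1,+1)
state=s1 head=7 tape=00011B01[B]
M halts after 21 transitions.

21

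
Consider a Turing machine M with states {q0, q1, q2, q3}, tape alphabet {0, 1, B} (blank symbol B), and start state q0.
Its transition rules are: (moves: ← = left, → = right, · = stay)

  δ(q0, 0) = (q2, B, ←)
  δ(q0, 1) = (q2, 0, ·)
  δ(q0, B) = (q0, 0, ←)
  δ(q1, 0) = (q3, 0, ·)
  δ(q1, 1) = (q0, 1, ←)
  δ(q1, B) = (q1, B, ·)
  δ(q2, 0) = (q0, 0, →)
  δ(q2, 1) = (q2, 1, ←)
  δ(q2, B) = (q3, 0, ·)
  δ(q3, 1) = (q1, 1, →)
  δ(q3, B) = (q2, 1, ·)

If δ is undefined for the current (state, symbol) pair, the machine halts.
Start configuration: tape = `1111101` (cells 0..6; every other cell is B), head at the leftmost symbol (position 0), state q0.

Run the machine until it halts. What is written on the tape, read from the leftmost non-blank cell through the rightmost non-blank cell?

q0 | B[1]111101   read 1 → write 0, move ·, go to q2
q2 | B[0]111101   read 0 → write 0, move →, go to q0
q0 | B0[1]11101   read 1 → write 0, move ·, go to q2
q2 | B0[0]11101   read 0 → write 0, move →, go to q0
q0 | B00[1]1101   read 1 → write 0, move ·, go to q2
q2 | B00[0]1101   read 0 → write 0, move →, go to q0
q0 | B000[1]101   read 1 → write 0, move ·, go to q2
q2 | B000[0]101   read 0 → write 0, move →, go to q0
q0 | B0000[1]01   read 1 → write 0, move ·, go to q2
q2 | B0000[0]01   read 0 → write 0, move →, go to q0
q0 | B00000[0]1   read 0 → write B, move ←, go to q2
q2 | B0000[0]B1   read 0 → write 0, move →, go to q0
q0 | B00000[B]1   read B → write 0, move ←, go to q0
q0 | B0000[0]01   read 0 → write B, move ←, go to q2
q2 | B000[0]B01   read 0 → write 0, move →, go to q0
q0 | B0000[B]01   read B → write 0, move ←, go to q0
q0 | B000[0]001   read 0 → write B, move ←, go to q2
q2 | B00[0]B001   read 0 → write 0, move →, go to q0
q0 | B000[B]001   read B → write 0, move ←, go to q0
q0 | B00[0]0001   read 0 → write B, move ←, go to q2
q2 | B0[0]B0001   read 0 → write 0, move →, go to q0
q0 | B00[B]0001   read B → write 0, move ←, go to q0
q0 | B0[0]00001   read 0 → write B, move ←, go to q2
q2 | B[0]B00001   read 0 → write 0, move →, go to q0
q0 | B0[B]00001   read B → write 0, move ←, go to q0
q0 | B[0]000001   read 0 → write B, move ←, go to q2
q2 | [B]B000001   read B → write 0, move ·, go to q3
q3 | [0]B000001
The non-blank tape span at halt is 0B000001.

0B000001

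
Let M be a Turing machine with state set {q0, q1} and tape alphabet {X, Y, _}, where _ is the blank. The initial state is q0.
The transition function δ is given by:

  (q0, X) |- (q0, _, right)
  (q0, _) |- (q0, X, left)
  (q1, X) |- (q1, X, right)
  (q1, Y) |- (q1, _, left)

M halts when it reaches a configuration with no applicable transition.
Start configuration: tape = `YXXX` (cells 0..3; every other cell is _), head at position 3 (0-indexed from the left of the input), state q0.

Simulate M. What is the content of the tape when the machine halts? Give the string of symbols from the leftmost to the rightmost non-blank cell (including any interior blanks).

YXXXXXX

q0 | YXX[X]___   read X → write _, move right, go to q0
q0 | YXX_[_]__   read _ → write X, move left, go to q0
q0 | YXX[_]X__   read _ → write X, move left, go to q0
q0 | YX[X]XX__   read X → write _, move right, go to q0
q0 | YX_[X]X__   read X → write _, move right, go to q0
q0 | YX__[X]__   read X → write _, move right, go to q0
q0 | YX___[_]_   read _ → write X, move left, go to q0
q0 | YX__[_]X_   read _ → write X, move left, go to q0
q0 | YX_[_]XX_   read _ → write X, move left, go to q0
q0 | YX[_]XXX_   read _ → write X, move left, go to q0
q0 | Y[X]XXXX_   read X → write _, move right, go to q0
q0 | Y_[X]XXX_   read X → write _, move right, go to q0
q0 | Y__[X]XX_   read X → write _, move right, go to q0
q0 | Y___[X]X_   read X → write _, move right, go to q0
q0 | Y____[X]_   read X → write _, move right, go to q0
q0 | Y_____[_]   read _ → write X, move left, go to q0
q0 | Y____[_]X   read _ → write X, move left, go to q0
q0 | Y___[_]XX   read _ → write X, move left, go to q0
q0 | Y__[_]XXX   read _ → write X, move left, go to q0
q0 | Y_[_]XXXX   read _ → write X, move left, go to q0
q0 | Y[_]XXXXX   read _ → write X, move left, go to q0
q0 | [Y]XXXXXX
The non-blank tape span at halt is YXXXXXX.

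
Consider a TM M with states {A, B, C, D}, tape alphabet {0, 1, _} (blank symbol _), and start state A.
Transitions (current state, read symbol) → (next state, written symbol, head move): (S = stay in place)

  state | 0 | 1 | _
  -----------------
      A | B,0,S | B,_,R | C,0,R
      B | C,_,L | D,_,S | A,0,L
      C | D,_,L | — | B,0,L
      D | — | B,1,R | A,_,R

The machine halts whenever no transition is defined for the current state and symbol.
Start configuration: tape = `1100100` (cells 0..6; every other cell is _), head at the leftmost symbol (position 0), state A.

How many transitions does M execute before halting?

9

state=A head=0 tape=_[1]100100   (A,1)→(B,_,R)
state=B head=1 tape=__[1]00100   (B,1)→(D,_,S)
state=D head=1 tape=__[_]00100   (D,_)→(A,_,R)
state=A head=2 tape=___[0]0100   (A,0)→(B,0,S)
state=B head=2 tape=___[0]0100   (B,0)→(C,_,L)
state=C head=1 tape=__[_]_0100   (C,_)→(B,0,L)
state=B head=0 tape=_[_]0_0100   (B,_)→(A,0,L)
state=A head=-1 tape=[_]00_0100   (A,_)→(C,0,R)
state=C head=0 tape=0[0]0_0100   (C,0)→(D,_,L)
state=D head=-1 tape=[0]_0_0100
M halts after 9 transitions.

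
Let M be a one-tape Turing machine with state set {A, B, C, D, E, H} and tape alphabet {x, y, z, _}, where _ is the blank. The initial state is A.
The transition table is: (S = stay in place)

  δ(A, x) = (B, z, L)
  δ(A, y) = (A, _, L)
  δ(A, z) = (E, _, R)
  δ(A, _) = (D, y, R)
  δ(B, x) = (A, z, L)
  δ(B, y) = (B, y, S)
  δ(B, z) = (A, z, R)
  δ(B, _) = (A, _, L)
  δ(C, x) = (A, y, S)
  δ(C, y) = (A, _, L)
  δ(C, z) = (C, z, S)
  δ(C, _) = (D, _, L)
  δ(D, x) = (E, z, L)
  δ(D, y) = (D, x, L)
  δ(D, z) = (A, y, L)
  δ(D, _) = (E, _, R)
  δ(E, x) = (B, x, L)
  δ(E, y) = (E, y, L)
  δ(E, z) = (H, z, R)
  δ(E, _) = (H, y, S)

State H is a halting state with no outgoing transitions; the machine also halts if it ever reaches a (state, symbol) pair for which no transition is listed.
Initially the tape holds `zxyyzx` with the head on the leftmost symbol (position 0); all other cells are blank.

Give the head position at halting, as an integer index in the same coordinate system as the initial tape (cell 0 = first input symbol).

state=A head=0 tape=__[z]xyyzx   (A,z)→(E,_,R)
state=E head=1 tape=___[x]yyzx   (E,x)→(B,x,L)
state=B head=0 tape=__[_]xyyzx   (B,_)→(A,_,L)
state=A head=-1 tape=_[_]_xyyzx   (A,_)→(D,y,R)
state=D head=0 tape=_y[_]xyyzx   (D,_)→(E,_,R)
state=E head=1 tape=_y_[x]yyzx   (E,x)→(B,x,L)
state=B head=0 tape=_y[_]xyyzx   (B,_)→(A,_,L)
state=A head=-1 tape=_[y]_xyyzx   (A,y)→(A,_,L)
state=A head=-2 tape=[_]__xyyzx   (A,_)→(D,y,R)
state=D head=-1 tape=y[_]_xyyzx   (D,_)→(E,_,R)
state=E head=0 tape=y_[_]xyyzx   (E,_)→(H,y,S)
state=H head=0 tape=y_[y]xyyzx
At halt the head is at cell 0.

0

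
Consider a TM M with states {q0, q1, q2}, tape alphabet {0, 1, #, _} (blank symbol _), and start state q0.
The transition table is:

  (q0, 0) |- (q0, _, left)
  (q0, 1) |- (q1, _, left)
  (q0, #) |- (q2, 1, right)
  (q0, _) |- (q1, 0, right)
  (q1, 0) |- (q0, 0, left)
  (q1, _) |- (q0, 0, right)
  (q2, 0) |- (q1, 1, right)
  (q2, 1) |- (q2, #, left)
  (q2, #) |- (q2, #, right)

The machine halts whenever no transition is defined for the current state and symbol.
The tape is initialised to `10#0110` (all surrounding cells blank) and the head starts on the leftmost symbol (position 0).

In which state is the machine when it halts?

state=q0 head=0 tape=____[1]0#0110   (q0,1)→(q1,_,left)
state=q1 head=-1 tape=___[_]_0#0110   (q1,_)→(q0,0,right)
state=q0 head=0 tape=___0[_]0#0110   (q0,_)→(q1,0,right)
state=q1 head=1 tape=___00[0]#0110   (q1,0)→(q0,0,left)
state=q0 head=0 tape=___0[0]0#0110   (q0,0)→(q0,_,left)
state=q0 head=-1 tape=___[0]_0#0110   (q0,0)→(q0,_,left)
state=q0 head=-2 tape=__[_]__0#0110   (q0,_)→(q1,0,right)
state=q1 head=-1 tape=__0[_]_0#0110   (q1,_)→(q0,0,right)
state=q0 head=0 tape=__00[_]0#0110   (q0,_)→(q1,0,right)
state=q1 head=1 tape=__000[0]#0110   (q1,0)→(q0,0,left)
state=q0 head=0 tape=__00[0]0#0110   (q0,0)→(q0,_,left)
state=q0 head=-1 tape=__0[0]_0#0110   (q0,0)→(q0,_,left)
state=q0 head=-2 tape=__[0]__0#0110   (q0,0)→(q0,_,left)
state=q0 head=-3 tape=_[_]___0#0110   (q0,_)→(q1,0,right)
state=q1 head=-2 tape=_0[_]__0#0110   (q1,_)→(q0,0,right)
state=q0 head=-1 tape=_00[_]_0#0110   (q0,_)→(q1,0,right)
state=q1 head=0 tape=_000[_]0#0110   (q1,_)→(q0,0,right)
state=q0 head=1 tape=_0000[0]#0110   (q0,0)→(q0,_,left)
state=q0 head=0 tape=_000[0]_#0110   (q0,0)→(q0,_,left)
state=q0 head=-1 tape=_00[0]__#0110   (q0,0)→(q0,_,left)
state=q0 head=-2 tape=_0[0]___#0110   (q0,0)→(q0,_,left)
state=q0 head=-3 tape=_[0]____#0110   (q0,0)→(q0,_,left)
state=q0 head=-4 tape=[_]_____#0110   (q0,_)→(q1,0,right)
state=q1 head=-3 tape=0[_]____#0110   (q1,_)→(q0,0,right)
state=q0 head=-2 tape=00[_]___#0110   (q0,_)→(q1,0,right)
state=q1 head=-1 tape=000[_]__#0110   (q1,_)→(q0,0,right)
state=q0 head=0 tape=0000[_]_#0110   (q0,_)→(q1,0,right)
state=q1 head=1 tape=00000[_]#0110   (q1,_)→(q0,0,right)
state=q0 head=2 tape=000000[#]0110   (q0,#)→(q2,1,right)
state=q2 head=3 tape=0000001[0]110   (q2,0)→(q1,1,right)
state=q1 head=4 tape=00000011[1]10
No transition is defined for (q1, 1); M halts in state q1.

q1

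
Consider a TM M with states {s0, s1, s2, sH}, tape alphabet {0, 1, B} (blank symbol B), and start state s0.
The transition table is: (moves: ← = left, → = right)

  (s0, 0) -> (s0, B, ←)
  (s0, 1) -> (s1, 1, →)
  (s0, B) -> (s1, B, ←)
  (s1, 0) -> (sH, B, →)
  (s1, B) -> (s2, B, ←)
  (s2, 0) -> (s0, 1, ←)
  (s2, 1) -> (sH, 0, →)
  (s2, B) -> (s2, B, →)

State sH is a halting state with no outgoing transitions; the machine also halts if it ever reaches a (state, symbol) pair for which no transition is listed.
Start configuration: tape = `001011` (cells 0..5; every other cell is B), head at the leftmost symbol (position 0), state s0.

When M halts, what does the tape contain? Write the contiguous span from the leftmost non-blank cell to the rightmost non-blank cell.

state=s0 head=0 tape=BBB[0]01011   (s0,0)→(s0,B,←)
state=s0 head=-1 tape=BB[B]B01011   (s0,B)→(s1,B,←)
state=s1 head=-2 tape=B[B]BB01011   (s1,B)→(s2,B,←)
state=s2 head=-3 tape=[B]BBB01011   (s2,B)→(s2,B,→)
state=s2 head=-2 tape=B[B]BB01011   (s2,B)→(s2,B,→)
state=s2 head=-1 tape=BB[B]B01011   (s2,B)→(s2,B,→)
state=s2 head=0 tape=BBB[B]01011   (s2,B)→(s2,B,→)
state=s2 head=1 tape=BBBB[0]1011   (s2,0)→(s0,1,←)
state=s0 head=0 tape=BBB[B]11011   (s0,B)→(s1,B,←)
state=s1 head=-1 tape=BB[B]B11011   (s1,B)→(s2,B,←)
state=s2 head=-2 tape=B[B]BB11011   (s2,B)→(s2,B,→)
state=s2 head=-1 tape=BB[B]B11011   (s2,B)→(s2,B,→)
state=s2 head=0 tape=BBB[B]11011   (s2,B)→(s2,B,→)
state=s2 head=1 tape=BBBB[1]1011   (s2,1)→(sH,0,→)
state=sH head=2 tape=BBBB0[1]011
The non-blank tape span at halt is 01011.

01011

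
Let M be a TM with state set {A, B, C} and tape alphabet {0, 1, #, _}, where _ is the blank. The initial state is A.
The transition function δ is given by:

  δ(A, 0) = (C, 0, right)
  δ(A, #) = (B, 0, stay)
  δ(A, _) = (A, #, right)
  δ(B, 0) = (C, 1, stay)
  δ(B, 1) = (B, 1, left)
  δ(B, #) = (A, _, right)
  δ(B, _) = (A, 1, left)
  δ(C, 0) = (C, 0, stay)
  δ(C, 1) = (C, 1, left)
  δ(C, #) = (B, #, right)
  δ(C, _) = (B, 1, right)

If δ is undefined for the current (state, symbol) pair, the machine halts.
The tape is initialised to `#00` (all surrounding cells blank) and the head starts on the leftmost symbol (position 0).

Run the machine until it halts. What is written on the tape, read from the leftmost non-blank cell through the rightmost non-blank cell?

state=A head=0 tape=___[#]00   (A,#)→(B,0,stay)
state=B head=0 tape=___[0]00   (B,0)→(C,1,stay)
state=C head=0 tape=___[1]00   (C,1)→(C,1,left)
state=C head=-1 tape=__[_]100   (C,_)→(B,1,right)
state=B head=0 tape=__1[1]00   (B,1)→(B,1,left)
state=B head=-1 tape=__[1]100   (B,1)→(B,1,left)
state=B head=-2 tape=_[_]1100   (B,_)→(A,1,left)
state=A head=-3 tape=[_]11100   (A,_)→(A,#,right)
state=A head=-2 tape=#[1]1100
The non-blank tape span at halt is #11100.

#11100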